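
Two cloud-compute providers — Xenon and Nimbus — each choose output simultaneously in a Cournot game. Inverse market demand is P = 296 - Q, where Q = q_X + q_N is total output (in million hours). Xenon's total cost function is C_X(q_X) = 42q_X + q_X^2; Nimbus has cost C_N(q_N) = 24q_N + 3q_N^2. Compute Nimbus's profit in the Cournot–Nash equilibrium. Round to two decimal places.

Xenon's profit: π_X = (296 - Q)q_X - (42q_X + q_X²). Setting ∂π_X/∂q_X = 0: 254 - 4q_X - (q_N) = 0.
Nimbus's first-order condition: 272 - 8q_N - (q_X) = 0.
Best responses: q_X = (254 - q_N)/4, q_N = (272 - q_X)/8.
Substituting one into the other gives q_X = 1760/31 and q_N = 834/31.
Price P = 296 - 83.6774 = 212.3226.
Nimbus's profit: 212.3226·(834/31) - 24·(834/31) - 3(834/31)² = 2895.1342.

2895.13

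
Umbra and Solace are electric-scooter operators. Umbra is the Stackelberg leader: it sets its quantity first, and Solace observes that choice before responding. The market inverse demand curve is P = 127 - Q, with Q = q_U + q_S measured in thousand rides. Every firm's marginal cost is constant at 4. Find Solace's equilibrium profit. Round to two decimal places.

The follower Solace best-responds to any q_U: π_S = (127 - Q)q_S - 4q_S.
Setting the follower's marginal profit to zero, 123 - q_U - 2q_S = 0, i.e. q_S = (123 - q_U)/2.
The leader anticipates this reaction. Substituting into P = 127 - Q gives P = 131/2 - (1/2)q_U, so π_U = (131/2 - (1/2)q_U)q_U - 4q_U.
The leader's first-order condition 123/2 - q_U = 0 yields q_U = 123/2.
Then q_S = (123 - 123/2)/2 = 123/4.
Price P = 127 - 369/4 = 139/4.
Solace's profit: (139/4 - 4)·(123/4) = 945.5625.

945.56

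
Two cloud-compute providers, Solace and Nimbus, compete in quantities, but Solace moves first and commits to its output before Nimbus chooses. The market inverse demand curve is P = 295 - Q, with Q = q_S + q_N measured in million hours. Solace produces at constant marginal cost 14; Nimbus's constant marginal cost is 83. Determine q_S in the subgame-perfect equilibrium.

175

Solve by backward induction. Given q_S, the follower Nimbus maximises π_N = (295 - q_S - q_N)q_N - 83q_N.
Setting the follower's marginal profit to zero, 212 - q_S - 2q_N = 0, i.e. q_N = (212 - q_S)/2.
The leader anticipates this reaction. Substituting into P = 295 - Q gives P = 189 - (1/2)q_S, so π_S = (189 - (1/2)q_S)q_S - 14q_S.
The leader's first-order condition 175 - q_S = 0 yields q_S = 175.
Then q_N = (212 - 175)/2 = 37/2.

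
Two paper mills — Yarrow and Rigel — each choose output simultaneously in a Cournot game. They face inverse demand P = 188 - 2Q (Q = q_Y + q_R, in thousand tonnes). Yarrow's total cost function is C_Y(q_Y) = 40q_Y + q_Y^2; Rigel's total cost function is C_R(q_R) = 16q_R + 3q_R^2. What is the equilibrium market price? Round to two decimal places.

Yarrow's profit: π_Y = (188 - 2Q)q_Y - (40q_Y + q_Y²). Setting ∂π_Y/∂q_Y = 0: 148 - 6q_Y - 2(q_R) = 0.
Rigel's first-order condition: 172 - 10q_R - 2(q_Y) = 0.
So q_Y = (148 - 2q_R)/6 and q_R = (172 - 2q_Y)/10.
Substituting one into the other gives q_Y = 142/7 and q_R = 92/7.
Total output Q = 234/7, so price P = 188 - 2·(234/7) = 848/7.

121.14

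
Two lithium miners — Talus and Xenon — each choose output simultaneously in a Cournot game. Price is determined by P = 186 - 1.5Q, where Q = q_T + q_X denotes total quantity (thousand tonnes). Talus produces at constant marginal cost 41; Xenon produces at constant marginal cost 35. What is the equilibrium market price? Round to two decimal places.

87.33

Talus's profit: π_T = (186 - 1.5Q)q_T - (41q_T). Setting ∂π_T/∂q_T = 0: 145 - 3q_T - (3/2)(q_X) = 0.
Xenon's first-order condition: 151 - 3q_X - (3/2)(q_T) = 0.
Best responses: q_T = (145 - (3/2)q_X)/3, q_X = (151 - (3/2)q_T)/3.
Solving the pair: q_T = 278/9, q_X = 314/9.
Total output Q = 592/9, so price P = 186 - (3/2)·(592/9) = 262/3.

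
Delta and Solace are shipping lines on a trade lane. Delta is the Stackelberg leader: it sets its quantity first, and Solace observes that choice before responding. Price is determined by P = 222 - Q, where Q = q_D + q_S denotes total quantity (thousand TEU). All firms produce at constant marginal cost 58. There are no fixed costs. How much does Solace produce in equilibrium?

Solve by backward induction. Given q_D, the follower Solace maximises π_S = (222 - q_D - q_S)q_S - 58q_S.
Setting the follower's marginal profit to zero, 164 - q_D - 2q_S = 0, i.e. q_S = (164 - q_D)/2.
Delta substitutes q_S(q_D) into its own profit: π_D = q_D(222 - q_D - (164 - q_D)/2) - 58q_D = (140 - (1/2)q_D)q_D - 58q_D.
Leader FOC: 82 - q_D = 0, so q_D = 82.
Then q_S = (164 - 82)/2 = 41.

41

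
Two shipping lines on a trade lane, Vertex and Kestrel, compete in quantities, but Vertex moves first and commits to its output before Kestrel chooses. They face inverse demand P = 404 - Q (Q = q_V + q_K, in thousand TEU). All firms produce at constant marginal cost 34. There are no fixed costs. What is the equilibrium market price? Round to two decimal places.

126.50

Solve by backward induction. Given q_V, the follower Kestrel maximises π_K = (404 - q_V - q_K)q_K - 34q_K.
Setting the follower's marginal profit to zero, 370 - q_V - 2q_K = 0, i.e. q_K = (370 - q_V)/2.
The leader anticipates this reaction. Substituting into P = 404 - Q gives P = 219 - (1/2)q_V, so π_V = (219 - (1/2)q_V)q_V - 34q_V.
The leader's first-order condition 185 - q_V = 0 yields q_V = 185.
Then q_K = (370 - 185)/2 = 185/2.
Total output Q = 555/2, so price P = 404 - 555/2 = 253/2.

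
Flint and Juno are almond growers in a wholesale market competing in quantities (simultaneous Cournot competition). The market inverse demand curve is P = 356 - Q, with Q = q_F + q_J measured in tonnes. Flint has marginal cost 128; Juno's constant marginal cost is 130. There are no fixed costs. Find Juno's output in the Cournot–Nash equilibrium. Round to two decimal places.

74.67

Flint's profit: π_F = (356 - Q)q_F - (128q_F). Setting ∂π_F/∂q_F = 0: 228 - 2q_F - (q_J) = 0.
Juno's profit: π_J = (356 - Q)q_J - (130q_J). Setting ∂π_J/∂q_J = 0: 226 - 2q_J - (q_F) = 0.
So q_F = (228 - q_J)/2 and q_J = (226 - q_F)/2.
Substituting one into the other gives q_F = 230/3 and q_J = 224/3.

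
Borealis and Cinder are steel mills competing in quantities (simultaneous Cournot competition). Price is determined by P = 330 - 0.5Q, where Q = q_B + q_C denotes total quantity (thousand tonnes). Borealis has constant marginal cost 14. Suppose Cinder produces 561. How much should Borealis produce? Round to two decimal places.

With the rival's output fixed at 561, Borealis's profit is π_B = (330 - (1/2)·561 - (1/2)q_B)q_B - (14q_B) = (99/2 - (1/2)q_B)q_B - (14q_B).
∂π_B/∂q_B = 71/2 - q_B = 0, so q_B = 71/2.

35.50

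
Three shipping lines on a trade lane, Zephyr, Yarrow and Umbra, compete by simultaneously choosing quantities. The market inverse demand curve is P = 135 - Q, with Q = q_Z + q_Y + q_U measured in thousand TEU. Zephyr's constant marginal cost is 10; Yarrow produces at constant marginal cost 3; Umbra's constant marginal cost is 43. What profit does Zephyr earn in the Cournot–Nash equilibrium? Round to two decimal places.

Zephyr's profit: π_Z = (135 - Q)q_Z - (10q_Z). Setting ∂π_Z/∂q_Z = 0: 125 - 2q_Z - (q_Y + q_U) = 0.
Yarrow's profit: π_Y = (135 - Q)q_Y - (3q_Y). Setting ∂π_Y/∂q_Y = 0: 132 - 2q_Y - (q_Z + q_U) = 0.
Umbra's first-order condition: 92 - 2q_U - (q_Z + q_Y) = 0.
Adding the 3 first-order conditions: 349 − 4Q = 0, so Q = 349/4.
Back-substituting: q_Z = (125 − 349/4) = 151/4, q_Y = (132 − 349/4) = 179/4, q_U = (92 − 349/4) = 19/4.
Price P = 135 - 349/4 = 191/4.
Zephyr's profit: (191/4 - 10)·(151/4) = 1425.0625.

1425.06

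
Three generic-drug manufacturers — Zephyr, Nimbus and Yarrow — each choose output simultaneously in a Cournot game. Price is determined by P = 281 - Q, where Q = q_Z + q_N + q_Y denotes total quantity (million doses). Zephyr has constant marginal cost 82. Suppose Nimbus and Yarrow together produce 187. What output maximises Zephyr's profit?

With rivals' combined output fixed at 187, Zephyr's profit is π_Z = (281 - 187 - q_Z)q_Z - (82q_Z) = (94 - q_Z)q_Z - (82q_Z).
∂π_Z/∂q_Z = 12 - 2q_Z = 0, so q_Z = 6.

6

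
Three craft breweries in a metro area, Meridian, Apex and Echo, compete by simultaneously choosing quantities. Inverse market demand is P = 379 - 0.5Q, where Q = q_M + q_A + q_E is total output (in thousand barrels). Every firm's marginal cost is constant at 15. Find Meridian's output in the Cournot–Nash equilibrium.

182

Each firm earns π_i = (379 - 0.5Q)q_i - 15q_i.
First-order condition (treating rivals' output as given): 364 - q_i - (1/2)·Σ_{j≠i} q_j = 0.
With identical firms every q_j equals q_i, so Σ_{j≠i} q_j = 2q_i and 364 = 2q_i, giving q_i = 182.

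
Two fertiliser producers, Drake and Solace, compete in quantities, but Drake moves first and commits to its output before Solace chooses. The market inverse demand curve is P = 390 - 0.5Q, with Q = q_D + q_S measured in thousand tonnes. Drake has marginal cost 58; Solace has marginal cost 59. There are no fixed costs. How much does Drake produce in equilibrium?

The follower Solace best-responds to any q_D: π_S = (390 - 0.5Q)q_S - 59q_S.
Setting the follower's marginal profit to zero, 331 - (1/2)q_D - q_S = 0, i.e. q_S = (331 - (1/2)q_D).
Drake substitutes q_S(q_D) into its own profit: π_D = q_D(390 - (1/2)q_D - (331 - (1/2)q_D)/2) - 58q_D = (449/2 - (1/4)q_D)q_D - 58q_D.
Maximising: ∂π_D/∂q_D = 333/2 - (1/2)q_D = 0, giving q_D = 333.
Then q_S = (331 - (1/2)·333) = 329/2.

333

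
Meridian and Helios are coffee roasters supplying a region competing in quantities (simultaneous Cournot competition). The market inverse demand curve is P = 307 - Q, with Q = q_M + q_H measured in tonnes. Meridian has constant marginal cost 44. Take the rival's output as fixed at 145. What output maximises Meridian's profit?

With the rival's output fixed at 145, Meridian's profit is π_M = (307 - 145 - q_M)q_M - (44q_M) = (162 - q_M)q_M - (44q_M).
∂π_M/∂q_M = 118 - 2q_M = 0, so q_M = 59.

59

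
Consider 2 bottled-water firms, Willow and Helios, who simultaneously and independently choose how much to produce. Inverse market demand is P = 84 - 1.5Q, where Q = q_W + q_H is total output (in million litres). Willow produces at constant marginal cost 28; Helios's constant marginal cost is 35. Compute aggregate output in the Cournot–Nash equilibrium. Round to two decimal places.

23.33

Willow's profit: π_W = (84 - 1.5Q)q_W - (28q_W). Setting ∂π_W/∂q_W = 0: 56 - 3q_W - (3/2)(q_H) = 0.
Helios's first-order condition: 49 - 3q_H - (3/2)(q_W) = 0.
So q_W = (56 - (3/2)q_H)/3 and q_H = (49 - (3/2)q_W)/3.
Solving the pair: q_W = 14, q_H = 28/3.
Total output Q = 14 + 28/3 = 70/3.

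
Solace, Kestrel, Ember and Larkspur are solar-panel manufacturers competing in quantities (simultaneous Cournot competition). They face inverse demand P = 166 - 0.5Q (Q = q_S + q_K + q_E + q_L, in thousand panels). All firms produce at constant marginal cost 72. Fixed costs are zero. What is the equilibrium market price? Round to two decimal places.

90.80

Each firm earns π_i = (166 - 0.5Q)q_i - 72q_i.
First-order condition (treating rivals' output as given): 94 - q_i - (1/2)·Σ_{j≠i} q_j = 0.
By symmetry each firm produces the same amount; substituting Σ_{j≠i} q_j = 3q_i yields q_i = 94/(5/2) = 188/5.
Total output Q = 752/5, so price P = 166 - (1/2)·(752/5) = 454/5.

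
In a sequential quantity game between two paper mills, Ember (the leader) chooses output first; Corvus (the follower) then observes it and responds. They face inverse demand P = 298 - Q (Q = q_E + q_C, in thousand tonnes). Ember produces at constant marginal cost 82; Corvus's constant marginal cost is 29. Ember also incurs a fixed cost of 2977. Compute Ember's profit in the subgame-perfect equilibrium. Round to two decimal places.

Solve by backward induction. Given q_E, the follower Corvus maximises π_C = (298 - q_E - q_C)q_C - 29q_C.
Follower FOC: 269 - q_E - 2q_C = 0, so q_C(q_E) = (269 - q_E)/2.
The leader anticipates this reaction. Substituting into P = 298 - Q gives P = 327/2 - (1/2)q_E, so π_E = (327/2 - (1/2)q_E)q_E - 82q_E.
Maximising: ∂π_E/∂q_E = 163/2 - q_E = 0, giving q_E = 163/2.
Then q_C = (269 - 163/2)/2 = 375/4.
Price P = 298 - 701/4 = 491/4.
Ember's profit: (491/4 - 82)·(163/2) - 2977 = 344.1250.

344.13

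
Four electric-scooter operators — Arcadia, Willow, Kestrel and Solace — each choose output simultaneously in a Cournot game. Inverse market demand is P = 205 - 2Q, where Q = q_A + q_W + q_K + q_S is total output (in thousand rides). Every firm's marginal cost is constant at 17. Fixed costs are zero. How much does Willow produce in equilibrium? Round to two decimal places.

Each firm earns π_i = (205 - 2Q)q_i - 17q_i.
Setting ∂π_i/∂q_i = 0 with rivals' quantities fixed: 188 - 4q_i - 2·Σ_{j≠i} q_j = 0.
With identical firms every q_j equals q_i, so Σ_{j≠i} q_j = 3q_i and 188 = 10q_i, giving q_i = 94/5.

18.80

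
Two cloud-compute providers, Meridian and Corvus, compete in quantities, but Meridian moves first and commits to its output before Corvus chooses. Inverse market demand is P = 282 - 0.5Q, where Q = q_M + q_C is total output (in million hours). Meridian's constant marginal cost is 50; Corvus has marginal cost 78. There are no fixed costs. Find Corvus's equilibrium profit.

2738

Solve by backward induction. Given q_M, the follower Corvus maximises π_C = (282 - (1/2)q_M - (1/2)q_C)q_C - 78q_C.
Follower FOC: 204 - (1/2)q_M - q_C = 0, so q_C(q_M) = (204 - (1/2)q_M).
Meridian substitutes q_C(q_M) into its own profit: π_M = q_M(282 - (1/2)q_M - (204 - (1/2)q_M)/2) - 50q_M = (180 - (1/4)q_M)q_M - 50q_M.
Leader FOC: 130 - (1/2)q_M = 0, so q_M = 260.
Then q_C = (204 - (1/2)·260) = 74.
Price P = 282 - (1/2)·334 = 115.
Corvus's profit: (115 - 78)·74 = 2738.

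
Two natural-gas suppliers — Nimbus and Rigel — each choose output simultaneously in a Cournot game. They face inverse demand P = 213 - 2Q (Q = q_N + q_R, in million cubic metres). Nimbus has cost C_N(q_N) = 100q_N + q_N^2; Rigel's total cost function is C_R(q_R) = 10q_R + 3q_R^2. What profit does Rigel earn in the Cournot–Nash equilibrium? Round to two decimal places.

Nimbus's profit: π_N = (213 - 2Q)q_N - (100q_N + q_N²). Setting ∂π_N/∂q_N = 0: 113 - 6q_N - 2(q_R) = 0.
Rigel's first-order condition: 203 - 10q_R - 2(q_N) = 0.
So q_N = (113 - 2q_R)/6 and q_R = (203 - 2q_N)/10.
Substituting one into the other gives q_N = 181/14 and q_R = 124/7.
Price P = 213 - 2·(429/14) = 1062/7.
Rigel's profit: (1062/7)·(124/7) - 10·(124/7) - 3(124/7)² = 1568.9796.

1568.98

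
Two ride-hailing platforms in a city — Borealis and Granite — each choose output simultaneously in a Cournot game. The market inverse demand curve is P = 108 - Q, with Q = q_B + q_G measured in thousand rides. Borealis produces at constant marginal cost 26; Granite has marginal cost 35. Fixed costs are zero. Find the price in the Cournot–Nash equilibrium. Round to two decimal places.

Borealis's profit: π_B = (108 - Q)q_B - (26q_B). Setting ∂π_B/∂q_B = 0: 82 - 2q_B - (q_G) = 0.
Granite's first-order condition: 73 - 2q_G - (q_B) = 0.
So q_B = (82 - q_G)/2 and q_G = (73 - q_B)/2.
Solving the pair: q_B = 91/3, q_G = 64/3.
Total output Q = 155/3, so price P = 108 - 155/3 = 169/3.

56.33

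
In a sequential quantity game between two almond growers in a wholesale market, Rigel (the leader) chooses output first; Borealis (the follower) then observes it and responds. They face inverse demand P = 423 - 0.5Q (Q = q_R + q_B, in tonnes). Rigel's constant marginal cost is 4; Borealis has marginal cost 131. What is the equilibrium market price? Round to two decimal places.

The follower Borealis best-responds to any q_R: π_B = (423 - 0.5Q)q_B - 131q_B.
Setting the follower's marginal profit to zero, 292 - (1/2)q_R - q_B = 0, i.e. q_B = (292 - (1/2)q_R).
The leader anticipates this reaction. Substituting into P = 423 - 0.5Q gives P = 277 - (1/4)q_R, so π_R = (277 - (1/4)q_R)q_R - 4q_R.
The leader's first-order condition 273 - (1/2)q_R = 0 yields q_R = 546.
Then q_B = (292 - (1/2)·546) = 19.
Total output Q = 565, so price P = 423 - (1/2)·565 = 281/2.

140.50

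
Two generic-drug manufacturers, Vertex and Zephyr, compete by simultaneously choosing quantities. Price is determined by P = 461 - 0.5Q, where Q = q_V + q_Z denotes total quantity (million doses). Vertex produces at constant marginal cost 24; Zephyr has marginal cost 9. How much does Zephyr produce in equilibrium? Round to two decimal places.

Vertex's profit: π_V = (461 - 0.5Q)q_V - (24q_V). Setting ∂π_V/∂q_V = 0: 437 - q_V - (1/2)(q_Z) = 0.
Zephyr's first-order condition: 452 - q_Z - (1/2)(q_V) = 0.
So q_V = (437 - (1/2)q_Z) and q_Z = (452 - (1/2)q_V).
Substituting one into the other gives q_V = 844/3 and q_Z = 934/3.

311.33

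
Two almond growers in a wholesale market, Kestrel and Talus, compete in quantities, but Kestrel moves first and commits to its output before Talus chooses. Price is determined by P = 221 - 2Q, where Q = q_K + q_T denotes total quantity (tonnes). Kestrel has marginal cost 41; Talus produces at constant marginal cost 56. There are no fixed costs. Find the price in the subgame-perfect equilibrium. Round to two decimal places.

89.75

Solve by backward induction. Given q_K, the follower Talus maximises π_T = (221 - 2q_K - 2q_T)q_T - 56q_T.
Setting the follower's marginal profit to zero, 165 - 2q_K - 4q_T = 0, i.e. q_T = (165 - 2q_K)/4.
The leader anticipates this reaction. Substituting into P = 221 - 2Q gives P = 277/2 - q_K, so π_K = (277/2 - q_K)q_K - 41q_K.
Maximising: ∂π_K/∂q_K = 195/2 - 2q_K = 0, giving q_K = 195/4.
Then q_T = (165 - 2·(195/4))/4 = 135/8.
Total output Q = 525/8, so price P = 221 - 2·(525/8) = 359/4.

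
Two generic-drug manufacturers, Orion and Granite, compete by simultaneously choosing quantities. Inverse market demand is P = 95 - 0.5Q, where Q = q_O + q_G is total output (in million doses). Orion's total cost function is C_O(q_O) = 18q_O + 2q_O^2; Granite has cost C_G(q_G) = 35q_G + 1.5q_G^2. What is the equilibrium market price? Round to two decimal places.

Orion's profit: π_O = (95 - 0.5Q)q_O - (18q_O + 2q_O²). Setting ∂π_O/∂q_O = 0: 77 - 5q_O - (1/2)(q_G) = 0.
Granite's first-order condition: 60 - 4q_G - (1/2)(q_O) = 0.
So q_O = (77 - (1/2)q_G)/5 and q_G = (60 - (1/2)q_O)/4.
Substituting one into the other gives q_O = 1112/79 and q_G = 1046/79.
Total output Q = 27.3165, so price P = 95 - (1/2)·27.3165 = 81.3418.

81.34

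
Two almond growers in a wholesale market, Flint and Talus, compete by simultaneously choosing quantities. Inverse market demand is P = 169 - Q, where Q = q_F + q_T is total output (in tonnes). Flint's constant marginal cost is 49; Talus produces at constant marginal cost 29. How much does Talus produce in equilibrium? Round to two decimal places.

Flint's profit: π_F = (169 - Q)q_F - (49q_F). Setting ∂π_F/∂q_F = 0: 120 - 2q_F - (q_T) = 0.
Talus's first-order condition: 140 - 2q_T - (q_F) = 0.
So q_F = (120 - q_T)/2 and q_T = (140 - q_F)/2.
Substituting one into the other gives q_F = 100/3 and q_T = 160/3.

53.33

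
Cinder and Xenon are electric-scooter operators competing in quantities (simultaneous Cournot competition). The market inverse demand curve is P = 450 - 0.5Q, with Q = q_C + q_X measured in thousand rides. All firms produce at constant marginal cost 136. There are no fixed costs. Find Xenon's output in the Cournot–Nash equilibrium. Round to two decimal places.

209.33

A representative firm's profit is π_i = q_i(450 - 0.5Q) - 136q_i.
Setting ∂π_i/∂q_i = 0 with rivals' quantities fixed: 314 - q_i - (1/2)q_j = 0.
With identical firms every q_j equals q_i, so q_j = q_i and 314 = (3/2)q_i, giving q_i = 628/3.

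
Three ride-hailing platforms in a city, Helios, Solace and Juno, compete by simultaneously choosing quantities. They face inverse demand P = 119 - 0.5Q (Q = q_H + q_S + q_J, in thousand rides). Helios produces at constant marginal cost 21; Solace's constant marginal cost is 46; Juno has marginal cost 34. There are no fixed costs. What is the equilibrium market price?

55

Helios's profit: π_H = (119 - 0.5Q)q_H - (21q_H). Setting ∂π_H/∂q_H = 0: 98 - q_H - (1/2)(q_S + q_J) = 0.
Solace's first-order condition: 73 - q_S - (1/2)(q_H + q_J) = 0.
Juno's first-order condition: 85 - q_J - (1/2)(q_H + q_S) = 0.
Adding the 3 conditions: 256 − Q − Q = 0, i.e. Q = 128.
Back-substituting: q_H = (98 − 64)/(1/2) = 68, q_S = (73 − 64)/(1/2) = 18, q_J = (85 − 64)/(1/2) = 42.
Total output Q = 128, so price P = 119 - (1/2)·128 = 55.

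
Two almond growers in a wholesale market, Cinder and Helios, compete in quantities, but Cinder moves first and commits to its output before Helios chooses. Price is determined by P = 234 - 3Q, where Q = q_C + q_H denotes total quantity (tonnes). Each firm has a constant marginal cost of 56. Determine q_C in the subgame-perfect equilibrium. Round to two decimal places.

The follower Helios best-responds to any q_C: π_H = (234 - 3Q)q_H - 56q_H.
Follower FOC: 178 - 3q_C - 6q_H = 0, so q_H(q_C) = (178 - 3q_C)/6.
Cinder substitutes q_H(q_C) into its own profit: π_C = q_C(234 - 3q_C - (178 - 3q_C)/2) - 56q_C = (145 - (3/2)q_C)q_C - 56q_C.
Leader FOC: 89 - 3q_C = 0, so q_C = 89/3.
Then q_H = (178 - 3·(89/3))/6 = 89/6.

29.67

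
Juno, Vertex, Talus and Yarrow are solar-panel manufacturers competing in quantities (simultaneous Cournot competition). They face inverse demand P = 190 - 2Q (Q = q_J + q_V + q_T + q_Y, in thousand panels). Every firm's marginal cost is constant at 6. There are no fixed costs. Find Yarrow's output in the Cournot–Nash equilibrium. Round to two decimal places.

18.40

A representative firm's profit is π_i = q_i(190 - 2Q) - 6q_i.
Setting ∂π_i/∂q_i = 0 with rivals' quantities fixed: 184 - 4q_i - 2·Σ_{j≠i} q_j = 0.
With identical firms every q_j equals q_i, so Σ_{j≠i} q_j = 3q_i and 184 = 10q_i, giving q_i = 92/5.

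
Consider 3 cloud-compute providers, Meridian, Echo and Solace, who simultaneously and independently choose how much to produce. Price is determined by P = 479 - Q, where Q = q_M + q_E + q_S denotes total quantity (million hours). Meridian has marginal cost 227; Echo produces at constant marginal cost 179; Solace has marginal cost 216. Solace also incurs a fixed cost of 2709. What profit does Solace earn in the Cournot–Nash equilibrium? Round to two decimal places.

801.56

Meridian's profit: π_M = (479 - Q)q_M - (227q_M). Setting ∂π_M/∂q_M = 0: 252 - 2q_M - (q_E + q_S) = 0.
Echo's profit: π_E = (479 - Q)q_E - (179q_E). Setting ∂π_E/∂q_E = 0: 300 - 2q_E - (q_M + q_S) = 0.
Solace's profit: π_S = (479 - Q)q_S - (216q_S). Setting ∂π_S/∂q_S = 0: 263 - 2q_S - (q_M + q_E) = 0.
Adding the 3 conditions: 815 − 2Q − 2Q = 0, i.e. Q = 815/4.
Back-substituting: q_M = (252 − 815/4) = 193/4, q_E = (300 − 815/4) = 385/4, q_S = (263 − 815/4) = 237/4.
Price P = 479 - 815/4 = 1101/4.
Solace's profit: (1101/4 - 216)·(237/4) - 2709 = 801.5625.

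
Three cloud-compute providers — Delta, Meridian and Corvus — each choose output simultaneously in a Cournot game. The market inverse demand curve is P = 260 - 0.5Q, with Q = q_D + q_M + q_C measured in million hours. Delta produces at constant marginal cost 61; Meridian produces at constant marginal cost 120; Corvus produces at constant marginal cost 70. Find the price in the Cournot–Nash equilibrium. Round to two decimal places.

127.75

Delta's profit: π_D = (260 - 0.5Q)q_D - (61q_D). Setting ∂π_D/∂q_D = 0: 199 - q_D - (1/2)(q_M + q_C) = 0.
Meridian's profit: π_M = (260 - 0.5Q)q_M - (120q_M). Setting ∂π_M/∂q_M = 0: 140 - q_M - (1/2)(q_D + q_C) = 0.
Corvus's first-order condition: 190 - q_C - (1/2)(q_D + q_M) = 0.
Adding the 3 first-order conditions: 529 − 2Q = 0, so Q = 529/2.
Back-substituting: q_D = (199 − 529/4)/(1/2) = 267/2, q_M = (140 − 529/4)/(1/2) = 31/2, q_C = (190 − 529/4)/(1/2) = 231/2.
Total output Q = 529/2, so price P = 260 - (1/2)·(529/2) = 511/4.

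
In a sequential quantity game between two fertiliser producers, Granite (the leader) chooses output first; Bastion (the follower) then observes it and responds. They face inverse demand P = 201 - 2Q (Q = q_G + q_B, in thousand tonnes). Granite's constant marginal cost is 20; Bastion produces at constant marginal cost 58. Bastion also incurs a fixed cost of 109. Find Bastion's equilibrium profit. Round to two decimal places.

31.28

Solve by backward induction. Given q_G, the follower Bastion maximises π_B = (201 - 2q_G - 2q_B)q_B - 58q_B.
∂π_B/∂q_B = 143 - 2q_G - 4q_B = 0 gives the reaction function q_B = (143 - 2q_G)/4.
Granite substitutes q_B(q_G) into its own profit: π_G = q_G(201 - 2q_G - (143 - 2q_G)/2) - 20q_G = (259/2 - q_G)q_G - 20q_G.
The leader's first-order condition 219/2 - 2q_G = 0 yields q_G = 219/4.
Then q_B = (143 - 2·(219/4))/4 = 67/8.
Price P = 201 - 2·(505/8) = 299/4.
Bastion's profit: (299/4 - 58)·(67/8) - 109 = 1001/32.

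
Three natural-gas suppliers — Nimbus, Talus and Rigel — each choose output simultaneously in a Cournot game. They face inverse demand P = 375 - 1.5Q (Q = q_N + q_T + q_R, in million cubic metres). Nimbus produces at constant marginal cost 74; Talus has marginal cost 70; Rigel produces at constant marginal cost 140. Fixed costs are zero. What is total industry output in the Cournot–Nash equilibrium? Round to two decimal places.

Nimbus's profit: π_N = (375 - 1.5Q)q_N - (74q_N). Setting ∂π_N/∂q_N = 0: 301 - 3q_N - (3/2)(q_T + q_R) = 0.
Talus's profit: π_T = (375 - 1.5Q)q_T - (70q_T). Setting ∂π_T/∂q_T = 0: 305 - 3q_T - (3/2)(q_N + q_R) = 0.
Rigel's first-order condition: 235 - 3q_R - (3/2)(q_N + q_T) = 0.
Adding the 3 first-order conditions: 841 − 6Q = 0, so Q = 841/6.
Back-substituting: q_N = (301 − 841/4)/(3/2) = 121/2, q_T = (305 − 841/4)/(3/2) = 379/6, q_R = (235 − 841/4)/(3/2) = 33/2.
Total output Q = 121/2 + 379/6 + 33/2 = 841/6.

140.17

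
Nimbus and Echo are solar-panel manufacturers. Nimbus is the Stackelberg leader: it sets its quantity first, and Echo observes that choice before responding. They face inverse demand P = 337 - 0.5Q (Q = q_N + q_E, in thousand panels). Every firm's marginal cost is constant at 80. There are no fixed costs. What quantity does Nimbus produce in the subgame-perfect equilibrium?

Solve by backward induction. Given q_N, the follower Echo maximises π_E = (337 - (1/2)q_N - (1/2)q_E)q_E - 80q_E.
Follower FOC: 257 - (1/2)q_N - q_E = 0, so q_E(q_N) = (257 - (1/2)q_N).
Nimbus substitutes q_E(q_N) into its own profit: π_N = q_N(337 - (1/2)q_N - (257 - (1/2)q_N)/2) - 80q_N = (417/2 - (1/4)q_N)q_N - 80q_N.
The leader's first-order condition 257/2 - (1/2)q_N = 0 yields q_N = 257.
Then q_E = (257 - (1/2)·257) = 257/2.

257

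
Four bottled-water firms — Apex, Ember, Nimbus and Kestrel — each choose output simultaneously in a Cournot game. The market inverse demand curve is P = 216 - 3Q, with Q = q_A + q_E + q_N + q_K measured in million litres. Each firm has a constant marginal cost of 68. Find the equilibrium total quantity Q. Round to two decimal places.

39.47

A representative firm's profit is π_i = q_i(216 - 3Q) - 68q_i.
First-order condition (treating rivals' output as given): 148 - 6q_i - 3·Σ_{j≠i} q_j = 0.
With identical firms every q_j equals q_i, so Σ_{j≠i} q_j = 3q_i and 148 = 15q_i, giving q_i = 148/15.
Total output Q = 148/15 + 148/15 + 148/15 + 148/15 = 592/15.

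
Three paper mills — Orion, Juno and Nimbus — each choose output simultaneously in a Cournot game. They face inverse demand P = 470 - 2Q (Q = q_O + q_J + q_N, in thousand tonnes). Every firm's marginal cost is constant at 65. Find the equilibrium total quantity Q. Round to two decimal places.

151.88

A representative firm's profit is π_i = q_i(470 - 2Q) - 65q_i.
Setting ∂π_i/∂q_i = 0 with rivals' quantities fixed: 405 - 4q_i - 2·Σ_{j≠i} q_j = 0.
By symmetry each firm produces the same amount; substituting Σ_{j≠i} q_j = 2q_i yields q_i = 405/8.
Total output Q = 405/8 + 405/8 + 405/8 = 1215/8.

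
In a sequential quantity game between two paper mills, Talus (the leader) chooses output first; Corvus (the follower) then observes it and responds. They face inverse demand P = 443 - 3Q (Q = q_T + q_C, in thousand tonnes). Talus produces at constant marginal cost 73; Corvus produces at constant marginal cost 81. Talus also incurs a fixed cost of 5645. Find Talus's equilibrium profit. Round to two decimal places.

The follower Corvus best-responds to any q_T: π_C = (443 - 3Q)q_C - 81q_C.
∂π_C/∂q_C = 362 - 3q_T - 6q_C = 0 gives the reaction function q_C = (362 - 3q_T)/6.
Talus substitutes q_C(q_T) into its own profit: π_T = q_T(443 - 3q_T - (362 - 3q_T)/2) - 73q_T = (262 - (3/2)q_T)q_T - 73q_T.
Leader FOC: 189 - 3q_T = 0, so q_T = 63.
Then q_C = (362 - 3·63)/6 = 173/6.
Price P = 443 - 3·(551/6) = 335/2.
Talus's profit: (335/2 - 73)·63 - 5645 = 617/2.

308.50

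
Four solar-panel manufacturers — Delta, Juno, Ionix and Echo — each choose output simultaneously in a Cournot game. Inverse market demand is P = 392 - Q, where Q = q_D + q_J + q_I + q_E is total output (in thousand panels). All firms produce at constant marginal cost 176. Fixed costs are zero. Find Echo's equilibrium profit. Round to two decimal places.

1866.24

A representative firm's profit is π_i = q_i(392 - Q) - 176q_i.
Setting ∂π_i/∂q_i = 0 with rivals' quantities fixed: 216 - 2q_i - Σ_{j≠i} q_j = 0.
By symmetry each firm produces the same amount; substituting Σ_{j≠i} q_j = 3q_i yields q_i = 216/5.
Price P = 392 - 864/5 = 1096/5.
Echo's profit: (1096/5 - 176)·(216/5) = 1866.2400.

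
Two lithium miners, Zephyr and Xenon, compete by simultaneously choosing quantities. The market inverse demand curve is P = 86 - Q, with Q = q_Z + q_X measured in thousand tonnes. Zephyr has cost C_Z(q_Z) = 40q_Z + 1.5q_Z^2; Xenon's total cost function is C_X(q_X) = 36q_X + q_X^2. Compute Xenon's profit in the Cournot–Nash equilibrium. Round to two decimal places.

230.56

Zephyr's profit: π_Z = (86 - Q)q_Z - (40q_Z + (3/2)q_Z²). Setting ∂π_Z/∂q_Z = 0: 46 - 5q_Z - (q_X) = 0.
Xenon's profit: π_X = (86 - Q)q_X - (36q_X + q_X²). Setting ∂π_X/∂q_X = 0: 50 - 4q_X - (q_Z) = 0.
Rearranging gives the reaction functions q_Z = (46 - q_X)/5 and q_X = (50 - q_Z)/4.
Substituting one into the other gives q_Z = 134/19 and q_X = 204/19.
Price P = 86 - 338/19 = 1296/19.
Xenon's profit: (1296/19)·(204/19) - 36·(204/19) - (204/19)² = 230.5596.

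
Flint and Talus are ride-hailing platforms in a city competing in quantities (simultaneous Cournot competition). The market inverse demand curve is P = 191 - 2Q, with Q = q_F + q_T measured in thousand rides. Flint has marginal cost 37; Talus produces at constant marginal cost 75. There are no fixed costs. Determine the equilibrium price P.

101

Flint's profit: π_F = (191 - 2Q)q_F - (37q_F). Setting ∂π_F/∂q_F = 0: 154 - 4q_F - 2(q_T) = 0.
Talus's first-order condition: 116 - 4q_T - 2(q_F) = 0.
So q_F = (154 - 2q_T)/4 and q_T = (116 - 2q_F)/4.
Solving the pair: q_F = 32, q_T = 13.
Total output Q = 45, so price P = 191 - 2·45 = 101.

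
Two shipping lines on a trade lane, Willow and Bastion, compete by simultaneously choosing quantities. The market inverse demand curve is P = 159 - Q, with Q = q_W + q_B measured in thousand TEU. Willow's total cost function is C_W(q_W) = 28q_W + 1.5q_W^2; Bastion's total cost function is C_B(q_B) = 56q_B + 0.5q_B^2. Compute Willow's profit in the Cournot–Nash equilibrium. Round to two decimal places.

1072.70

Willow's profit: π_W = (159 - Q)q_W - (28q_W + (3/2)q_W²). Setting ∂π_W/∂q_W = 0: 131 - 5q_W - (q_B) = 0.
Bastion's first-order condition: 103 - 3q_B - (q_W) = 0.
So q_W = (131 - q_B)/5 and q_B = (103 - q_W)/3.
Solving the pair: q_W = 145/7, q_B = 192/7.
Price P = 159 - 337/7 = 776/7.
Willow's profit: (776/7)·(145/7) - 28·(145/7) - (3/2)(145/7)² = 1072.7041.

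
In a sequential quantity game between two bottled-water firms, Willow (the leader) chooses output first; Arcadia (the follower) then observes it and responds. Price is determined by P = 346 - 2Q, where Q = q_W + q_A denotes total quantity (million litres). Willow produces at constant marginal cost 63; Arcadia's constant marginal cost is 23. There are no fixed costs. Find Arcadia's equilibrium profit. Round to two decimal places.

Solve by backward induction. Given q_W, the follower Arcadia maximises π_A = (346 - 2q_W - 2q_A)q_A - 23q_A.
∂π_A/∂q_A = 323 - 2q_W - 4q_A = 0 gives the reaction function q_A = (323 - 2q_W)/4.
The leader anticipates this reaction. Substituting into P = 346 - 2Q gives P = 369/2 - q_W, so π_W = (369/2 - q_W)q_W - 63q_W.
Leader FOC: 243/2 - 2q_W = 0, so q_W = 243/4.
Then q_A = (323 - 2·(243/4))/4 = 403/8.
Price P = 346 - 2·(889/8) = 495/4.
Arcadia's profit: (495/4 - 23)·(403/8) = 5075.2813.

5075.28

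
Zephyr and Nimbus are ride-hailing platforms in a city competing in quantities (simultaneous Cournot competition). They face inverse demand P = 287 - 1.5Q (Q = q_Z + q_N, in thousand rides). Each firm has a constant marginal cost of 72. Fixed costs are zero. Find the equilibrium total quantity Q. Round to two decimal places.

95.56

A representative firm's profit is π_i = q_i(287 - 1.5Q) - 72q_i.
Setting ∂π_i/∂q_i = 0 with rivals' quantities fixed: 215 - 3q_i - (3/2)q_j = 0.
By symmetry each firm produces the same amount; substituting q_j = q_i yields q_i = 215/(9/2) = 430/9.
Total output Q = 430/9 + 430/9 = 860/9.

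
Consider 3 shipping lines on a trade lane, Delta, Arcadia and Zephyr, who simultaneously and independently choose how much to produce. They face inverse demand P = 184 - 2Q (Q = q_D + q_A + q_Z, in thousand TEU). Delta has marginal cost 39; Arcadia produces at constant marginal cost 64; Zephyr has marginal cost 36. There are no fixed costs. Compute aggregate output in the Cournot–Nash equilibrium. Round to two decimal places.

51.63

Delta's profit: π_D = (184 - 2Q)q_D - (39q_D). Setting ∂π_D/∂q_D = 0: 145 - 4q_D - 2(q_A + q_Z) = 0.
Arcadia's profit: π_A = (184 - 2Q)q_A - (64q_A). Setting ∂π_A/∂q_A = 0: 120 - 4q_A - 2(q_D + q_Z) = 0.
Zephyr's profit: π_Z = (184 - 2Q)q_Z - (36q_Z). Setting ∂π_Z/∂q_Z = 0: 148 - 4q_Z - 2(q_D + q_A) = 0.
Summing all 3 equations gives 413 − 8Q = 0, hence Q = 413/8.
Back-substituting: q_D = (145 − 413/4)/2 = 167/8, q_A = (120 − 413/4)/2 = 67/8, q_Z = (148 − 413/4)/2 = 179/8.
Total output Q = 167/8 + 67/8 + 179/8 = 413/8.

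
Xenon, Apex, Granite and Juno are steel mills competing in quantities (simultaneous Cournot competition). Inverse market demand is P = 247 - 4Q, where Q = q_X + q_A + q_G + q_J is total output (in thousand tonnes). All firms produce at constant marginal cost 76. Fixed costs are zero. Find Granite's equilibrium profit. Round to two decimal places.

Each firm earns π_i = (247 - 4Q)q_i - 76q_i.
Setting ∂π_i/∂q_i = 0 with rivals' quantities fixed: 171 - 8q_i - 4·Σ_{j≠i} q_j = 0.
With identical firms every q_j equals q_i, so Σ_{j≠i} q_j = 3q_i and 171 = 20q_i, giving q_i = 171/20.
Price P = 247 - 4·(171/5) = 551/5.
Granite's profit: (551/5 - 76)·(171/20) = 292.4100.

292.41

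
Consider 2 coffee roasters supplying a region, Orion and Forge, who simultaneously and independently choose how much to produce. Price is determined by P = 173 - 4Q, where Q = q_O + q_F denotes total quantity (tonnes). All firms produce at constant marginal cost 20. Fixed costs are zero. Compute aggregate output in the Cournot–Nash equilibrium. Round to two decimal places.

A representative firm's profit is π_i = q_i(173 - 4Q) - 20q_i.
First-order condition (treating rivals' output as given): 153 - 8q_i - 4q_j = 0.
By symmetry each firm produces the same amount; substituting q_j = q_i yields q_i = 153/12 = 51/4.
Total output Q = 51/4 + 51/4 = 51/2.

25.50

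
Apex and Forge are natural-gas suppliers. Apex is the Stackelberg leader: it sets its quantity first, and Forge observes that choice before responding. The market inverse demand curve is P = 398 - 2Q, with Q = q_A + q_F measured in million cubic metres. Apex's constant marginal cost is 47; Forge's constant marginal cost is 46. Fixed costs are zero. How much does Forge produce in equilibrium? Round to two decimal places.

44.25

Solve by backward induction. Given q_A, the follower Forge maximises π_F = (398 - 2q_A - 2q_F)q_F - 46q_F.
Setting the follower's marginal profit to zero, 352 - 2q_A - 4q_F = 0, i.e. q_F = (352 - 2q_A)/4.
The leader anticipates this reaction. Substituting into P = 398 - 2Q gives P = 222 - q_A, so π_A = (222 - q_A)q_A - 47q_A.
The leader's first-order condition 175 - 2q_A = 0 yields q_A = 175/2.
Then q_F = (352 - 2·(175/2))/4 = 177/4.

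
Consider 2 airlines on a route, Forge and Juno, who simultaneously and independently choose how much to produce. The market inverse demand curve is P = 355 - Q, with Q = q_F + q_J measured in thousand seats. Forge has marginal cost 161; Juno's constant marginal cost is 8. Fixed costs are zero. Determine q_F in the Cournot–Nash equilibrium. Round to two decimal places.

13.67

Forge's profit: π_F = (355 - Q)q_F - (161q_F). Setting ∂π_F/∂q_F = 0: 194 - 2q_F - (q_J) = 0.
Juno's profit: π_J = (355 - Q)q_J - (8q_J). Setting ∂π_J/∂q_J = 0: 347 - 2q_J - (q_F) = 0.
So q_F = (194 - q_J)/2 and q_J = (347 - q_F)/2.
Solving the pair: q_F = 41/3, q_J = 500/3.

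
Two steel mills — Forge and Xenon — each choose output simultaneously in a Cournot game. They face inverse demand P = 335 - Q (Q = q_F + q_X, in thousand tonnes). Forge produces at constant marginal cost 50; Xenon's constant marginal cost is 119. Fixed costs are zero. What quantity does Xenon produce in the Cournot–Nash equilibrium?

49

Forge's profit: π_F = (335 - Q)q_F - (50q_F). Setting ∂π_F/∂q_F = 0: 285 - 2q_F - (q_X) = 0.
Xenon's first-order condition: 216 - 2q_X - (q_F) = 0.
Rearranging gives the reaction functions q_F = (285 - q_X)/2 and q_X = (216 - q_F)/2.
Solving the pair: q_F = 118, q_X = 49.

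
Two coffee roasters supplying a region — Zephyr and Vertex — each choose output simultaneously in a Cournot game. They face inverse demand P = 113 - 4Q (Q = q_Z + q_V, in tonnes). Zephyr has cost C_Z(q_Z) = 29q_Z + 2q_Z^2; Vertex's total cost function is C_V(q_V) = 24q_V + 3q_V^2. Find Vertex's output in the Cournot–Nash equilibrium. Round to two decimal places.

Zephyr's profit: π_Z = (113 - 4Q)q_Z - (29q_Z + 2q_Z²). Setting ∂π_Z/∂q_Z = 0: 84 - 12q_Z - 4(q_V) = 0.
Vertex's first-order condition: 89 - 14q_V - 4(q_Z) = 0.
So q_Z = (84 - 4q_V)/12 and q_V = (89 - 4q_Z)/14.
Solving the pair: q_Z = 205/38, q_V = 183/38.

4.82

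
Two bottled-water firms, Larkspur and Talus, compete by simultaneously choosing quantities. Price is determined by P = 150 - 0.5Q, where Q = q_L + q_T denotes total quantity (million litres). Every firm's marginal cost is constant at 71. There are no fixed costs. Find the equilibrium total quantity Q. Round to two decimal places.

105.33

Each firm earns π_i = (150 - 0.5Q)q_i - 71q_i.
First-order condition (treating rivals' output as given): 79 - q_i - (1/2)q_j = 0.
With identical firms every q_j equals q_i, so q_j = q_i and 79 = (3/2)q_i, giving q_i = 158/3.
Total output Q = 158/3 + 158/3 = 316/3.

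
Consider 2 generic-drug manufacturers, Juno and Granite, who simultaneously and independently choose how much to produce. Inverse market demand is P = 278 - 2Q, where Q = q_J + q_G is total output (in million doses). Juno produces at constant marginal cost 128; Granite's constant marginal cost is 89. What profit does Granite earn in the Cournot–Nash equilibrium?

2888

Juno's profit: π_J = (278 - 2Q)q_J - (128q_J). Setting ∂π_J/∂q_J = 0: 150 - 4q_J - 2(q_G) = 0.
Granite's profit: π_G = (278 - 2Q)q_G - (89q_G). Setting ∂π_G/∂q_G = 0: 189 - 4q_G - 2(q_J) = 0.
So q_J = (150 - 2q_G)/4 and q_G = (189 - 2q_J)/4.
Substituting one into the other gives q_J = 37/2 and q_G = 38.
Price P = 278 - 2·(113/2) = 165.
Granite's profit: (165 - 89)·38 = 2888.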